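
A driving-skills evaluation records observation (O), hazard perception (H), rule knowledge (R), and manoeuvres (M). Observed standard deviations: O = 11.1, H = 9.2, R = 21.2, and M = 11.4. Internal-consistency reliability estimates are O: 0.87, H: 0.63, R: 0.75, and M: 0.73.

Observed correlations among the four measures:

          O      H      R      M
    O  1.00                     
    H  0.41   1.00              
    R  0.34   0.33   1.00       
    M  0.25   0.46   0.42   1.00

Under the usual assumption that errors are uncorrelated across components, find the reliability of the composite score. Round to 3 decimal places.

0.872

Var(O+H+R+M) = 11.1² + 9.2² + 21.2² + 11.4² + 2·[11.1·9.2·0.41 + 11.1·21.2·0.34 + 11.1·11.4·0.25 + 9.2·21.2·0.33 + 9.2·11.4·0.46 + 21.2·11.4·0.42] = 787.25 + 735.253 = 1522.5.
Because errors are independent across components, Cov(Tᵢ,Tⱼ) = Cov(Xᵢ,Xⱼ); the off-diagonal part of the true-score variance is the same as above.
True-score variance = [11.1²·0.87 + 9.2²·0.63 + 21.2²·0.75 + 11.4²·0.73] + 735.253 = 592.467 + 735.253 = 1327.72.
Reliability = 1327.72 / 1522.5 = 0.872.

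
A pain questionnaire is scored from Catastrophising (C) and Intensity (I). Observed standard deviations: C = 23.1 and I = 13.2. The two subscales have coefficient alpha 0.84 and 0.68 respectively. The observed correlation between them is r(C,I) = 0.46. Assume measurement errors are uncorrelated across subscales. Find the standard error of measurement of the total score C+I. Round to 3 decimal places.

11.880

Var(total) = 707.85 + 280.526 = 988.376.
True-score variance = 566.716 + 280.526 = 847.242, so reliability = 0.8572.
Error variance = 988.376 − 847.242 = 141.134; SEM = √141.134 = 11.880.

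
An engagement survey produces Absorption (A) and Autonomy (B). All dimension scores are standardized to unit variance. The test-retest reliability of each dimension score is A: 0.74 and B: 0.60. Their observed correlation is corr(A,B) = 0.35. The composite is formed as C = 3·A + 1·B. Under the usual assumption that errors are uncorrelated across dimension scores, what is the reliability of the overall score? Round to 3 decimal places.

Var(C) = 3² + 1 + 2·[3·0.35] = 10 + 2.1 = 12.1.
Under uncorrelated errors the observed covariances equal the true-score covariances, so only the own-variance terms attenuate.
True-score variance = [3²·0.74 + 0.60] + 2.1 = 7.26 + 2.1 = 9.36.
Reliability = 9.36 / 12.1 = 0.774.

0.774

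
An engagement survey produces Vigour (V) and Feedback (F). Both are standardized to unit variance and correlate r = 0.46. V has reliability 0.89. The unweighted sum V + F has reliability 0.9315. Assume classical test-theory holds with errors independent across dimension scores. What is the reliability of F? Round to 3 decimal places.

0.910

Var(V+F) = 2 + 2·0.46 = 2.920.
True-score variance = ρ_V + ρ_F + 2·0.46, so 0.9315 = (0.89 + ρ_F + 0.92) / 2.920.
ρ_F = 0.9315·2.920 − 0.89 − 0.92 = 0.910.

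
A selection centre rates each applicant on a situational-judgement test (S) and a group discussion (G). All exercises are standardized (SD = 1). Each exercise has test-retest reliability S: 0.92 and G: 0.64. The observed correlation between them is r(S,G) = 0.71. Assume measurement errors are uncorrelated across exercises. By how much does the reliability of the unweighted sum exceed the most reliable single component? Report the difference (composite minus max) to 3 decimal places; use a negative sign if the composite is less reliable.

-0.049

Var(sum) = 2 + 1.42 = 3.42; true-score variance = 1.56 + 1.42 = 2.98; composite reliability = 0.8713.
Max component reliability = 0.9200.
Difference = 0.8713 − 0.9200 = -0.049.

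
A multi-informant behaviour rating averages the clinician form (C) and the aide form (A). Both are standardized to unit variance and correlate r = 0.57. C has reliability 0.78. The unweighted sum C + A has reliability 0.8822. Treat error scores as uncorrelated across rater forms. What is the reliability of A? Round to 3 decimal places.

0.850

Var(C+A) = 2 + 2·0.57 = 3.140.
True-score variance = ρ_C + ρ_A + 2·0.57, so 0.8822 = (0.78 + ρ_A + 1.14) / 3.140.
ρ_A = 0.8822·3.140 − 0.78 − 1.14 = 0.850.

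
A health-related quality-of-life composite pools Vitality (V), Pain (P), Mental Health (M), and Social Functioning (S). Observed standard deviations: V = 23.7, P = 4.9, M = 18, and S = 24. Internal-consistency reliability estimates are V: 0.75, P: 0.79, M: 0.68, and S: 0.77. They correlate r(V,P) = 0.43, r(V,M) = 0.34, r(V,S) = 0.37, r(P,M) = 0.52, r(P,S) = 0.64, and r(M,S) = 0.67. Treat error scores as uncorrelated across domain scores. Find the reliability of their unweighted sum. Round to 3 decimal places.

Var(V+P+M+S) = 23.7² + 4.9² + 18² + 24² + 2·[23.7·4.9·0.43 + 23.7·18·0.34 + 23.7·24·0.37 + 4.9·18·0.52 + 4.9·24·0.64 + 18·24·0.67] = 1485.7 + 1632.01 = 3117.71.
Under uncorrelated errors the observed covariances equal the true-score covariances, so only the own-variance terms attenuate.
True-score variance = [23.7²·0.75 + 4.9²·0.79 + 18²·0.68 + 24²·0.77] + 1632.01 = 1104.08 + 1632.01 = 2736.08.
Reliability = 2736.08 / 3117.71 = 0.878.

0.878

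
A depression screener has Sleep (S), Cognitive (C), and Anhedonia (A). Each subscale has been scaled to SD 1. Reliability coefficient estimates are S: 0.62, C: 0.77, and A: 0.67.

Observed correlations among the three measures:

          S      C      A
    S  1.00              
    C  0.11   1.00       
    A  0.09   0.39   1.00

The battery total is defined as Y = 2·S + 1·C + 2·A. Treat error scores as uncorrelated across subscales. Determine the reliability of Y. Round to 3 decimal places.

Var(Y) = 2² + 1 + 2² + 2·[2·0.11 + 4·0.09 + 2·0.39] = 9 + 2.72 = 11.72.
Under uncorrelated errors the observed covariances equal the true-score covariances, so only the own-variance terms attenuate.
True-score variance = [2²·0.62 + 0.77 + 2²·0.67] + 2.72 = 5.93 + 2.72 = 8.65.
Reliability = 8.65 / 11.72 = 0.738.

0.738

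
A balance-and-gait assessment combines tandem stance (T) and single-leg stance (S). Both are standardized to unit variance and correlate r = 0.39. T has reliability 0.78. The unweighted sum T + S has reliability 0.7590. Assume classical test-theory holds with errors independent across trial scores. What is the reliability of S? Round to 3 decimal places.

0.550

Var(T+S) = 2 + 2·0.39 = 2.780.
True-score variance = ρ_T + ρ_S + 2·0.39, so 0.7590 = (0.78 + ρ_S + 0.78) / 2.780.
ρ_S = 0.7590·2.780 − 0.78 − 0.78 = 0.550.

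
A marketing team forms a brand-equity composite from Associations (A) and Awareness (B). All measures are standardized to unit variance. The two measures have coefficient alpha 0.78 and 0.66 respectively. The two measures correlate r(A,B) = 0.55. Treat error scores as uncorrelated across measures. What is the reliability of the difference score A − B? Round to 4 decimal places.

Var(A−B) = 1 + 1 − 2·0.55 = 2 − 1.1 = 0.9.
With uncorrelated errors the cross-covariances are all true-score covariance, so they carry over unchanged; only the diagonal terms shrink to ρᵢσᵢ².
True-score variance = [0.78 + 0.66] − 1.1 = 1.44 − 1.1 = 0.34.
Reliability = 0.34 / 0.9 = 0.3778.

0.3778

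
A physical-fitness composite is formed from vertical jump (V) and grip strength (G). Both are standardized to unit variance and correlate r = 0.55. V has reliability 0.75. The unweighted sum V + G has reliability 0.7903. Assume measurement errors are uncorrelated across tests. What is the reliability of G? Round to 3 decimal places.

Var(V+G) = 2 + 2·0.55 = 3.100.
True-score variance = ρ_V + ρ_G + 2·0.55, so 0.7903 = (0.75 + ρ_G + 1.10) / 3.100.
ρ_G = 0.7903·3.100 − 0.75 − 1.10 = 0.600.

0.600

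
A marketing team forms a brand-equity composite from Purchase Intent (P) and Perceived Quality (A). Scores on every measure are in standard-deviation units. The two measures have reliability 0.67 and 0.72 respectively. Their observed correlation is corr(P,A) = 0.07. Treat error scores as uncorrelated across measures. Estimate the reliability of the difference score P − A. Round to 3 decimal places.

Var(P−A) = 1 + 1 − 2·0.07 = 2 − 0.14 = 1.86.
With uncorrelated errors the cross-covariances are all true-score covariance, so they carry over unchanged; only the diagonal terms shrink to ρᵢσᵢ².
True-score variance = [0.67 + 0.72] − 0.14 = 1.39 − 0.14 = 1.25.
Reliability = 1.25 / 1.86 = 0.672.

0.672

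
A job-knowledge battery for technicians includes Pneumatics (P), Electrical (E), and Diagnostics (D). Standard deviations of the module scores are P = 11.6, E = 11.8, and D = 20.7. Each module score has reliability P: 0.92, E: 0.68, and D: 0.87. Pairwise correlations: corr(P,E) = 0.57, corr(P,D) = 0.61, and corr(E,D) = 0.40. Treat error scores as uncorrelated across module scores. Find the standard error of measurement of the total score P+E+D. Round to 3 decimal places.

Var(total) = 702.29 + 644.398 = 1346.69.
True-score variance = 591.265 + 644.398 = 1235.66, so reliability = 0.9176.
Error variance = 1346.69 − 1235.66 = 111.025; SEM = √111.025 = 10.537.

10.537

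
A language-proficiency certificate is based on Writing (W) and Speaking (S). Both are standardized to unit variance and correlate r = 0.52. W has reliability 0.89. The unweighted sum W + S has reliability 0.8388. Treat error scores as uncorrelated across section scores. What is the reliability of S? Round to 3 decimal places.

Var(W+S) = 2 + 2·0.52 = 3.040.
True-score variance = ρ_W + ρ_S + 2·0.52, so 0.8388 = (0.89 + ρ_S + 1.04) / 3.040.
ρ_S = 0.8388·3.040 − 0.89 − 1.04 = 0.620.

0.620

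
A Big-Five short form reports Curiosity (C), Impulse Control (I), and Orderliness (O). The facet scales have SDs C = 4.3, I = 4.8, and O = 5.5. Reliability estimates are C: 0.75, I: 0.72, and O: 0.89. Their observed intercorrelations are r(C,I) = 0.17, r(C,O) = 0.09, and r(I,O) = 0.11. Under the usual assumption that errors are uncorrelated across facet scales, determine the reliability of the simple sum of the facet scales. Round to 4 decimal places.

Var(C+I+O) = 4.3² + 4.8² + 5.5² + 2·[4.3·4.8·0.17 + 4.3·5.5·0.09 + 4.8·5.5·0.11] = 71.78 + 17.0826 = 88.8626.
Under uncorrelated errors the observed covariances equal the true-score covariances, so only the own-variance terms attenuate.
True-score variance = [4.3²·0.75 + 4.8²·0.72 + 5.5²·0.89] + 17.0826 = 57.3788 + 17.0826 = 74.4614.
Reliability = 74.4614 / 88.8626 = 0.8379.

0.8379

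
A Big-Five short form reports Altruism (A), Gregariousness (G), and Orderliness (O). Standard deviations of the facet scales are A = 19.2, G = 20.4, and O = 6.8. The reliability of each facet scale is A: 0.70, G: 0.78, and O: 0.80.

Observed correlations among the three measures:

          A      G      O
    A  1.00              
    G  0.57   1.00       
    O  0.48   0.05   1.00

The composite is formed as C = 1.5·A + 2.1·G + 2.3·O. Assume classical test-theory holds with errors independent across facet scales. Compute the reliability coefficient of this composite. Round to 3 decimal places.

0.854

Var(C) = 1.5²·19.2² + 2.1²·20.4² + 2.3²·6.8² + 2·[3.15·19.2·20.4·0.57 + 3.45·19.2·6.8·0.48 + 4.83·20.4·6.8·0.05] = 2909.32 + 1905.94 = 4815.25.
Under uncorrelated errors the observed covariances equal the true-score covariances, so only the own-variance terms attenuate.
True-score variance = [1.5²·19.2²·0.70 + 2.1²·20.4²·0.78 + 2.3²·6.8²·0.80] + 1905.94 = 2207.8 + 1905.94 = 4113.74.
Reliability = 4113.74 / 4815.25 = 0.854.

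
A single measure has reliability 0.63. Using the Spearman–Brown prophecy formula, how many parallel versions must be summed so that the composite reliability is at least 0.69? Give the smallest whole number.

2

k ≥ ρ*(1−ρ₁)/(ρ₁(1−ρ*)) = 0.69·0.37 / (0.63·0.31) = 1.307.
Smallest integer k = 2.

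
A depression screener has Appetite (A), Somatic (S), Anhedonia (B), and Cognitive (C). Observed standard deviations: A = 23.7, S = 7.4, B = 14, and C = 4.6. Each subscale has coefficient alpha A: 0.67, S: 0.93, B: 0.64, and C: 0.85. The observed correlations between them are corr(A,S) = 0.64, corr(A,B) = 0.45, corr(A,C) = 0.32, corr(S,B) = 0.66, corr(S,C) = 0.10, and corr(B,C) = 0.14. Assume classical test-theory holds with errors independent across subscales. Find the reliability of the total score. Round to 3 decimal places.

Var(A+S+B+C) = 23.7² + 7.4² + 14² + 4.6² + 2·[23.7·7.4·0.64 + 23.7·14·0.45 + 23.7·4.6·0.32 + 7.4·14·0.66 + 7.4·4.6·0.10 + 14·4.6·0.14] = 833.61 + 754.471 = 1588.08.
With uncorrelated errors the cross-covariances are all true-score covariance, so they carry over unchanged; only the diagonal terms shrink to ρᵢσᵢ².
True-score variance = [23.7²·0.67 + 7.4²·0.93 + 14²·0.64 + 4.6²·0.85] + 754.471 = 570.685 + 754.471 = 1325.16.
Reliability = 1325.16 / 1588.08 = 0.834.

0.834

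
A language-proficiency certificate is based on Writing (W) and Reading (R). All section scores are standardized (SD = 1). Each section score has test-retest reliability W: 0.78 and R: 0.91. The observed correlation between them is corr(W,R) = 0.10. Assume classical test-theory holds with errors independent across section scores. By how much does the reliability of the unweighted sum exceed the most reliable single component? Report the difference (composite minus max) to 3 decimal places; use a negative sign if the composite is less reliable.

-0.051

Var(sum) = 2 + 0.2 = 2.2; true-score variance = 1.69 + 0.2 = 1.89; composite reliability = 0.8591.
Max component reliability = 0.9100.
Difference = 0.8591 − 0.9100 = -0.051.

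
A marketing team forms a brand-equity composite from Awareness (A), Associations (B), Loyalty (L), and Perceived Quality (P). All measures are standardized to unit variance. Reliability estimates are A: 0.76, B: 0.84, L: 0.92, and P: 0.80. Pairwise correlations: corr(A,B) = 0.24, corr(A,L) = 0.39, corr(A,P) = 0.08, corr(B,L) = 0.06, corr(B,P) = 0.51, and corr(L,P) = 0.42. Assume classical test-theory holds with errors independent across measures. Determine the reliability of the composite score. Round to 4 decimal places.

0.9081

Var(A+B+L+P) = 4 + 2·[0.24 + 0.39 + 0.08 + 0.06 + 0.51 + 0.42] = 4 + 3.4 = 7.4.
Under uncorrelated errors the observed covariances equal the true-score covariances, so only the own-variance terms attenuate.
True-score variance = [0.76 + 0.84 + 0.92 + 0.80] + 3.4 = 3.32 + 3.4 = 6.72.
Reliability = 6.72 / 7.4 = 0.9081.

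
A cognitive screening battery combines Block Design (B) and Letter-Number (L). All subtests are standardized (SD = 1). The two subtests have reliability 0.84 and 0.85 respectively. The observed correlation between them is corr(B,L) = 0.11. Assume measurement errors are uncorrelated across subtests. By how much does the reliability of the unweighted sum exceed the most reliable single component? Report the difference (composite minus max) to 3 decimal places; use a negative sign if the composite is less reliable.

Var(sum) = 2 + 0.22 = 2.22; true-score variance = 1.69 + 0.22 = 1.91; composite reliability = 0.8604.
Max component reliability = 0.8500.
Difference = 0.8604 − 0.8500 = 0.010.

0.010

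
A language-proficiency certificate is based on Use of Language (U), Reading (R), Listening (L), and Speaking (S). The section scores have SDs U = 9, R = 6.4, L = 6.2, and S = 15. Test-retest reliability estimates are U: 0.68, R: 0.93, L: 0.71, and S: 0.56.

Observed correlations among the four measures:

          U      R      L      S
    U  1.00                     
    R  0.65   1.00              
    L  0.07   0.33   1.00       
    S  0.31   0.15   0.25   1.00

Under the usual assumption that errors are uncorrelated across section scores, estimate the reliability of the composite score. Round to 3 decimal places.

Var(U+R+L+S) = 9² + 6.4² + 6.2² + 15² + 2·[9·6.4·0.65 + 9·6.2·0.07 + 9·15·0.31 + 6.4·6.2·0.33 + 6.4·15·0.15 + 6.2·15·0.25] = 385.4 + 267.881 = 653.281.
With uncorrelated errors the cross-covariances are all true-score covariance, so they carry over unchanged; only the diagonal terms shrink to ρᵢσᵢ².
True-score variance = [9²·0.68 + 6.4²·0.93 + 6.2²·0.71 + 15²·0.56] + 267.881 = 246.465 + 267.881 = 514.346.
Reliability = 514.346 / 653.281 = 0.787.

0.787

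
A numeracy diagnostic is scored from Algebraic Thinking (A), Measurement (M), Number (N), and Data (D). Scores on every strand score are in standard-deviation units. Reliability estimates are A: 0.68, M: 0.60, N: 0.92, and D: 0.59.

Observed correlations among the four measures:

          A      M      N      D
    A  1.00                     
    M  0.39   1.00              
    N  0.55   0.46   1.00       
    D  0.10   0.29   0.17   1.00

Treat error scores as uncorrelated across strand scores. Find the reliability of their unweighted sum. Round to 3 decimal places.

0.847

Var(A+M+N+D) = 4 + 2·[0.39 + 0.55 + 0.10 + 0.46 + 0.29 + 0.17] = 4 + 3.92 = 7.92.
Because errors are independent across components, Cov(Tᵢ,Tⱼ) = Cov(Xᵢ,Xⱼ); the off-diagonal part of the true-score variance is the same as above.
True-score variance = [0.68 + 0.60 + 0.92 + 0.59] + 3.92 = 2.79 + 3.92 = 6.71.
Reliability = 6.71 / 7.92 = 0.847.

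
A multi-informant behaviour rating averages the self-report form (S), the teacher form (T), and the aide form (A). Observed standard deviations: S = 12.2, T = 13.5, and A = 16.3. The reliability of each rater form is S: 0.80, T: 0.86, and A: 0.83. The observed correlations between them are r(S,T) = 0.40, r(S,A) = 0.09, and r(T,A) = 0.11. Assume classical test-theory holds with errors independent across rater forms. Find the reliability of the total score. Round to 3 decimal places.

Var(S+T+A) = 12.2² + 13.5² + 16.3² + 2·[12.2·13.5·0.40 + 12.2·16.3·0.09 + 13.5·16.3·0.11] = 596.78 + 215.966 = 812.746.
Under uncorrelated errors the observed covariances equal the true-score covariances, so only the own-variance terms attenuate.
True-score variance = [12.2²·0.80 + 13.5²·0.86 + 16.3²·0.83] + 215.966 = 496.33 + 215.966 = 712.295.
Reliability = 712.295 / 812.746 = 0.876.

0.876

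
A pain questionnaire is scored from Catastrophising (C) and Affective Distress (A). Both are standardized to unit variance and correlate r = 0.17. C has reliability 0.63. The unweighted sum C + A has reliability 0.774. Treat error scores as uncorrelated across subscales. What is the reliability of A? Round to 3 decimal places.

0.841

Var(C+A) = 2 + 2·0.17 = 2.340.
True-score variance = ρ_C + ρ_A + 2·0.17, so 0.774 = (0.63 + ρ_A + 0.34) / 2.340.
ρ_A = 0.774·2.340 − 0.63 − 0.34 = 0.841.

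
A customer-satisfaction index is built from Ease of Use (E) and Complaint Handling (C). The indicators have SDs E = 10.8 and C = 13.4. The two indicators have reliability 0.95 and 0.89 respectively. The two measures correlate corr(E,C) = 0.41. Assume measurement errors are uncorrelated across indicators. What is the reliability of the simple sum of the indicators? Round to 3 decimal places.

Var(E+C) = 10.8² + 13.4² + 2·[10.8·13.4·0.41] = 296.2 + 118.67 = 414.87.
With uncorrelated errors the cross-covariances are all true-score covariance, so they carry over unchanged; only the diagonal terms shrink to ρᵢσᵢ².
True-score variance = [10.8²·0.95 + 13.4²·0.89] + 118.67 = 270.616 + 118.67 = 389.287.
Reliability = 389.287 / 414.87 = 0.938.

0.938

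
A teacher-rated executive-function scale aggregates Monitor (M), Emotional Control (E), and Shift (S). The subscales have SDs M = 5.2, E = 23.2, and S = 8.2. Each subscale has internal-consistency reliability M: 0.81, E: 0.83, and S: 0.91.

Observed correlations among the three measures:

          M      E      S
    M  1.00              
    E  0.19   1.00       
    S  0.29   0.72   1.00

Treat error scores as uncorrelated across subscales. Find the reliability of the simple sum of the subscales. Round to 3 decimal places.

0.895

Var(M+E+S) = 5.2² + 23.2² + 8.2² + 2·[5.2·23.2·0.19 + 5.2·8.2·0.29 + 23.2·8.2·0.72] = 632.52 + 344.52 = 977.04.
Under uncorrelated errors the observed covariances equal the true-score covariances, so only the own-variance terms attenuate.
True-score variance = [5.2²·0.81 + 23.2²·0.83 + 8.2²·0.91] + 344.52 = 529.83 + 344.52 = 874.35.
Reliability = 874.35 / 977.04 = 0.895.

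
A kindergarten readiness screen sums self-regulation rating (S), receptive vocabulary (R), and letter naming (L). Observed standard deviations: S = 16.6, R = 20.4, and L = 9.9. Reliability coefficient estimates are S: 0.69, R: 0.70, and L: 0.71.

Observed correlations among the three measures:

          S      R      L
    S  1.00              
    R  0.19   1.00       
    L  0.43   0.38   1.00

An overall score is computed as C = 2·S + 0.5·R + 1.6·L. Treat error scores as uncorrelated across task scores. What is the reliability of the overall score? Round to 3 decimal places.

Var(C) = 2²·16.6² + 0.5²·20.4² + 1.6²·9.9² + 2·[16.6·20.4·0.19 + 3.2·16.6·9.9·0.43 + 0.8·20.4·9.9·0.38] = 1457.19 + 703.739 = 2160.92.
With uncorrelated errors the cross-covariances are all true-score covariance, so they carry over unchanged; only the diagonal terms shrink to ρᵢσᵢ².
True-score variance = [2²·16.6²·0.69 + 0.5²·20.4²·0.70 + 1.6²·9.9²·0.71] + 703.739 = 1011.52 + 703.739 = 1715.26.
Reliability = 1715.26 / 2160.92 = 0.794.

0.794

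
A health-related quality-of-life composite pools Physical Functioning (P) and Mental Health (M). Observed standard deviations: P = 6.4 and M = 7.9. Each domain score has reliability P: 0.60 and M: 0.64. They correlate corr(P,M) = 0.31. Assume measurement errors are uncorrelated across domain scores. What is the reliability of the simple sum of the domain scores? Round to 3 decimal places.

Var(P+M) = 6.4² + 7.9² + 2·[6.4·7.9·0.31] = 103.37 + 31.3472 = 134.717.
Because errors are independent across components, Cov(Tᵢ,Tⱼ) = Cov(Xᵢ,Xⱼ); the off-diagonal part of the true-score variance is the same as above.
True-score variance = [6.4²·0.60 + 7.9²·0.64] + 31.3472 = 64.5184 + 31.3472 = 95.8656.
Reliability = 95.8656 / 134.717 = 0.712.

0.712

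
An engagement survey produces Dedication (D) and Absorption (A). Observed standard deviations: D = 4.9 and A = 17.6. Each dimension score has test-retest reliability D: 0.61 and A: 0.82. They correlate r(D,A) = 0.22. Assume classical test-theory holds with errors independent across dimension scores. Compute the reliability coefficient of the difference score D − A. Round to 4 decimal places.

Var(D−A) = 4.9² + 17.6² − 2·4.9·17.6·0.22 = 333.77 − 37.9456 = 295.824.
Because errors are independent across components, Cov(Tᵢ,Tⱼ) = Cov(Xᵢ,Xⱼ); the off-diagonal part of the true-score variance is the same as above.
True-score variance = [4.9²·0.61 + 17.6²·0.82] − 37.9456 = 268.649 − 37.9456 = 230.704.
Reliability = 230.704 / 295.824 = 0.7799.

0.7799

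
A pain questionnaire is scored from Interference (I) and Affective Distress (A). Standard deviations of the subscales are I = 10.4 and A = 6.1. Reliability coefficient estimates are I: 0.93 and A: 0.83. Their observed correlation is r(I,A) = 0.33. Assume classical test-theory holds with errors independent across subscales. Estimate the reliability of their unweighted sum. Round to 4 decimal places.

Var(I+A) = 10.4² + 6.1² + 2·[10.4·6.1·0.33] = 145.37 + 41.8704 = 187.24.
Under uncorrelated errors the observed covariances equal the true-score covariances, so only the own-variance terms attenuate.
True-score variance = [10.4²·0.93 + 6.1²·0.83] + 41.8704 = 131.473 + 41.8704 = 173.344.
Reliability = 173.344 / 187.24 = 0.9258.

0.9258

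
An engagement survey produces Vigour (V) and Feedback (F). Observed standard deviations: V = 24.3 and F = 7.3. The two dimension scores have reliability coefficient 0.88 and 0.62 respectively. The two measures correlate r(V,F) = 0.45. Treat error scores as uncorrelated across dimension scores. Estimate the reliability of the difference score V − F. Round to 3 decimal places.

Var(V−F) = 24.3² + 7.3² − 2·24.3·7.3·0.45 = 643.78 − 159.651 = 484.129.
Under uncorrelated errors the observed covariances equal the true-score covariances, so only the own-variance terms attenuate.
True-score variance = [24.3²·0.88 + 7.3²·0.62] − 159.651 = 552.671 − 159.651 = 393.02.
Reliability = 393.02 / 484.129 = 0.812.

0.812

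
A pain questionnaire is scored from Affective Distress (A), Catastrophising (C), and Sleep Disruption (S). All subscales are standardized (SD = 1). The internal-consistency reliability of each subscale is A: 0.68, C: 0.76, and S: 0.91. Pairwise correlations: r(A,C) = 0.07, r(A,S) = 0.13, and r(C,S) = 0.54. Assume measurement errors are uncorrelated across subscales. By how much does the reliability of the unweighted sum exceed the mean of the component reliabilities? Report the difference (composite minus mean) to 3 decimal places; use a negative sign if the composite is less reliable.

Var(sum) = 3 + 1.48 = 4.48; true-score variance = 2.35 + 1.48 = 3.83; composite reliability = 0.8549.
Mean component reliability = 0.7833.
Difference = 0.8549 − 0.7833 = 0.072.

0.072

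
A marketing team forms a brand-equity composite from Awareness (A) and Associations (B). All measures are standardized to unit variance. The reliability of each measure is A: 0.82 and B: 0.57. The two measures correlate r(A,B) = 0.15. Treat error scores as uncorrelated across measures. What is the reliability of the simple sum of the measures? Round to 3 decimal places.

Var(A+B) = 2 + 2·[0.15] = 2 + 0.3 = 2.3.
Under uncorrelated errors the observed covariances equal the true-score covariances, so only the own-variance terms attenuate.
True-score variance = [0.82 + 0.57] + 0.3 = 1.39 + 0.3 = 1.69.
Reliability = 1.69 / 2.3 = 0.735.

0.735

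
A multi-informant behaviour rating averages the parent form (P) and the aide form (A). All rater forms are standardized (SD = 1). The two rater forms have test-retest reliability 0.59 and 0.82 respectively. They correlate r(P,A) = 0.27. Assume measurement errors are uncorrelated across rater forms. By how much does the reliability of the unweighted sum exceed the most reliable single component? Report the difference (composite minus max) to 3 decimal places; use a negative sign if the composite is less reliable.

-0.052

Var(sum) = 2 + 0.54 = 2.54; true-score variance = 1.41 + 0.54 = 1.95; composite reliability = 0.7677.
Max component reliability = 0.8200.
Difference = 0.7677 − 0.8200 = -0.052.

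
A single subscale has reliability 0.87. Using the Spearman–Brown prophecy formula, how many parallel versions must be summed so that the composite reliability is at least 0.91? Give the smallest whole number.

k ≥ ρ*(1−ρ₁)/(ρ₁(1−ρ*)) = 0.91·0.13 / (0.87·0.09) = 1.511.
Smallest integer k = 2.

2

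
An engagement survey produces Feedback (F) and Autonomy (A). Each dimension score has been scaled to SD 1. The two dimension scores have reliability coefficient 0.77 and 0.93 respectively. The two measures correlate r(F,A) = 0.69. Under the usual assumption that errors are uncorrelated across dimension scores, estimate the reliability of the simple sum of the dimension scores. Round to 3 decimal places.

Var(F+A) = 2 + 2·[0.69] = 2 + 1.38 = 3.38.
With uncorrelated errors the cross-covariances are all true-score covariance, so they carry over unchanged; only the diagonal terms shrink to ρᵢσᵢ².
True-score variance = [0.77 + 0.93] + 1.38 = 1.7 + 1.38 = 3.08.
Reliability = 3.08 / 3.38 = 0.911.

0.911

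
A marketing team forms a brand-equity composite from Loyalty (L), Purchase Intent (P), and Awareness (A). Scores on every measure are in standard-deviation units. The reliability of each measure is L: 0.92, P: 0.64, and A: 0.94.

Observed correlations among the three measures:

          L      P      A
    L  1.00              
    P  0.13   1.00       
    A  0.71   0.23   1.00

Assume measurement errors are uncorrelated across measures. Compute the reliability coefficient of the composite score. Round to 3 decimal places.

Var(L+P+A) = 3 + 2·[0.13 + 0.71 + 0.23] = 3 + 2.14 = 5.14.
Because errors are independent across components, Cov(Tᵢ,Tⱼ) = Cov(Xᵢ,Xⱼ); the off-diagonal part of the true-score variance is the same as above.
True-score variance = [0.92 + 0.64 + 0.94] + 2.14 = 2.5 + 2.14 = 4.64.
Reliability = 4.64 / 5.14 = 0.903.

0.903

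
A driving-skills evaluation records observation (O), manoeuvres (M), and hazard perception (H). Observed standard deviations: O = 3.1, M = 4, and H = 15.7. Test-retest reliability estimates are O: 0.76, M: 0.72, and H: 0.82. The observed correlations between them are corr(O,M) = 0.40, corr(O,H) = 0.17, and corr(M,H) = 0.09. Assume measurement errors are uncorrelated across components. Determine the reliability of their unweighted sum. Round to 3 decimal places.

Var(O+M+H) = 3.1² + 4² + 15.7² + 2·[3.1·4·0.40 + 3.1·15.7·0.17 + 4·15.7·0.09] = 272.1 + 37.7718 = 309.872.
Because errors are independent across components, Cov(Tᵢ,Tⱼ) = Cov(Xᵢ,Xⱼ); the off-diagonal part of the true-score variance is the same as above.
True-score variance = [3.1²·0.76 + 4²·0.72 + 15.7²·0.82] + 37.7718 = 220.945 + 37.7718 = 258.717.
Reliability = 258.717 / 309.872 = 0.835.

0.835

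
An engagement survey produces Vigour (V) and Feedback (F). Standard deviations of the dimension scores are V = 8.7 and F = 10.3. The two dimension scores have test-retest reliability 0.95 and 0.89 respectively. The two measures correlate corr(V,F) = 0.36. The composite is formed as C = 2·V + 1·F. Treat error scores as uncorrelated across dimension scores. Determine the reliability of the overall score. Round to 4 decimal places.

0.9502

Var(C) = 2²·8.7² + 10.3² + 2·[2·8.7·10.3·0.36] = 408.85 + 129.038 = 537.888.
With uncorrelated errors the cross-covariances are all true-score covariance, so they carry over unchanged; only the diagonal terms shrink to ρᵢσᵢ².
True-score variance = [2²·8.7²·0.95 + 10.3²·0.89] + 129.038 = 382.042 + 129.038 = 511.08.
Reliability = 511.08 / 537.888 = 0.9502.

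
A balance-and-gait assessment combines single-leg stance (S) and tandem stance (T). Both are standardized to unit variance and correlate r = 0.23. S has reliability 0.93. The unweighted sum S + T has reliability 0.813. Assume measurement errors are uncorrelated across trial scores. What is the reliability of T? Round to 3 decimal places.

Var(S+T) = 2 + 2·0.23 = 2.460.
True-score variance = ρ_S + ρ_T + 2·0.23, so 0.813 = (0.93 + ρ_T + 0.46) / 2.460.
ρ_T = 0.813·2.460 − 0.93 − 0.46 = 0.610.

0.610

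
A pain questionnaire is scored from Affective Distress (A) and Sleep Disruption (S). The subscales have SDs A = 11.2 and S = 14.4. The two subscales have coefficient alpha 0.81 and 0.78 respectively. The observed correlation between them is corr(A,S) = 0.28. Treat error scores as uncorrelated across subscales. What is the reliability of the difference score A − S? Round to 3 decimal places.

Var(A−S) = 11.2² + 14.4² − 2·11.2·14.4·0.28 = 332.8 − 90.3168 = 242.483.
Under uncorrelated errors the observed covariances equal the true-score covariances, so only the own-variance terms attenuate.
True-score variance = [11.2²·0.81 + 14.4²·0.78] − 90.3168 = 263.347 − 90.3168 = 173.03.
Reliability = 173.03 / 242.483 = 0.714.

0.714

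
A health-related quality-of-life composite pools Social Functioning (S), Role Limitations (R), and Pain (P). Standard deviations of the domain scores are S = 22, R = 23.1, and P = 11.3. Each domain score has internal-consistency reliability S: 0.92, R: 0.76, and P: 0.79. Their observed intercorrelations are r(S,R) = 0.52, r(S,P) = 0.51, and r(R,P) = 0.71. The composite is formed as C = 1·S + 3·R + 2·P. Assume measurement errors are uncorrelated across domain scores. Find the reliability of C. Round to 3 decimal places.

Var(C) = 22² + 3²·23.1² + 2²·11.3² + 2·[3·22·23.1·0.52 + 2·22·11.3·0.51 + 6·23.1·11.3·0.71] = 5797.25 + 4316.7 = 10114.
Because errors are independent across components, Cov(Tᵢ,Tⱼ) = Cov(Xᵢ,Xⱼ); the off-diagonal part of the true-score variance is the same as above.
True-score variance = [22²·0.92 + 3²·23.1²·0.76 + 2²·11.3²·0.79] + 4316.7 = 4498.67 + 4316.7 = 8815.38.
Reliability = 8815.38 / 10114 = 0.872.

0.872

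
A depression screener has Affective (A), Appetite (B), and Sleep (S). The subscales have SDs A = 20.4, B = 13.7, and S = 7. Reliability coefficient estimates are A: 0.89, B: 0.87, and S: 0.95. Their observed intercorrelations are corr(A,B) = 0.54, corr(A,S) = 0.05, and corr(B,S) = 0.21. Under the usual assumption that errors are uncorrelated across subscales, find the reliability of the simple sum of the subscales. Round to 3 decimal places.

Var(A+B+S) = 20.4² + 13.7² + 7² + 2·[20.4·13.7·0.54 + 20.4·7·0.05 + 13.7·7·0.21] = 652.85 + 356.396 = 1009.25.
Under uncorrelated errors the observed covariances equal the true-score covariances, so only the own-variance terms attenuate.
True-score variance = [20.4²·0.89 + 13.7²·0.87 + 7²·0.95] + 356.396 = 580.223 + 356.396 = 936.619.
Reliability = 936.619 / 1009.25 = 0.928.

0.928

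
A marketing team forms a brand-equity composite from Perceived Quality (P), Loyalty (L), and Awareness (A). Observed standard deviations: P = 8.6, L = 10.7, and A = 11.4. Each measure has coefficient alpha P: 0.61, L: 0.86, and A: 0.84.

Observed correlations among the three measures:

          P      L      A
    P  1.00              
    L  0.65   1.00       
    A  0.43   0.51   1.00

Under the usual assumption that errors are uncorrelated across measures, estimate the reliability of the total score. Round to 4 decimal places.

Var(P+L+A) = 8.6² + 10.7² + 11.4² + 2·[8.6·10.7·0.65 + 8.6·11.4·0.43 + 10.7·11.4·0.51] = 318.41 + 328.36 = 646.77.
Under uncorrelated errors the observed covariances equal the true-score covariances, so only the own-variance terms attenuate.
True-score variance = [8.6²·0.61 + 10.7²·0.86 + 11.4²·0.84] + 328.36 = 252.743 + 328.36 = 581.103.
Reliability = 581.103 / 646.77 = 0.8985.

0.8985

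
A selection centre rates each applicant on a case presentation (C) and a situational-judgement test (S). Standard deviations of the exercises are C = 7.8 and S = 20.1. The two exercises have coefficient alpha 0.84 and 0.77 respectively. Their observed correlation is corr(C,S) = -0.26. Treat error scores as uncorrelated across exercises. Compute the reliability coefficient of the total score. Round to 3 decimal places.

0.732

Var(C+S) = 7.8² + 20.1² + 2·[7.8·20.1·(-0.26)] = 464.85 − 81.5256 = 383.324.
Because errors are independent across components, Cov(Tᵢ,Tⱼ) = Cov(Xᵢ,Xⱼ); the off-diagonal part of the true-score variance is the same as above.
True-score variance = [7.8²·0.84 + 20.1²·0.77] − 81.5256 = 362.193 − 81.5256 = 280.668.
Reliability = 280.668 / 383.324 = 0.732.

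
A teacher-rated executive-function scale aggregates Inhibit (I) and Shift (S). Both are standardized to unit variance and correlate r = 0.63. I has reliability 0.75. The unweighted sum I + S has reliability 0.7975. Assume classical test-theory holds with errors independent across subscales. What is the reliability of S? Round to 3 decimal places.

Var(I+S) = 2 + 2·0.63 = 3.260.
True-score variance = ρ_I + ρ_S + 2·0.63, so 0.7975 = (0.75 + ρ_S + 1.26) / 3.260.
ρ_S = 0.7975·3.260 − 0.75 − 1.26 = 0.590.

0.590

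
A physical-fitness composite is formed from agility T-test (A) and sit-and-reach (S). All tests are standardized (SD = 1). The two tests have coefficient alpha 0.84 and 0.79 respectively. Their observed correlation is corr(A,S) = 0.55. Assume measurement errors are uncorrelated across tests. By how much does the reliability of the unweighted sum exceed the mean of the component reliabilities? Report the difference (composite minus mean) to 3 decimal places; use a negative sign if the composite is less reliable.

Var(sum) = 2 + 1.1 = 3.1; true-score variance = 1.63 + 1.1 = 2.73; composite reliability = 0.8806.
Mean component reliability = 0.8150.
Difference = 0.8806 − 0.8150 = 0.066.

0.066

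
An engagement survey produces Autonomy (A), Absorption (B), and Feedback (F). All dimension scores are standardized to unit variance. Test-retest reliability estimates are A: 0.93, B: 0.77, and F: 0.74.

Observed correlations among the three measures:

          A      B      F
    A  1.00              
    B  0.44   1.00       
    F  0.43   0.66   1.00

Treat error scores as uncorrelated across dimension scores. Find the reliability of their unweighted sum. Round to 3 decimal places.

Var(A+B+F) = 3 + 2·[0.44 + 0.43 + 0.66] = 3 + 3.06 = 6.06.
Under uncorrelated errors the observed covariances equal the true-score covariances, so only the own-variance terms attenuate.
True-score variance = [0.93 + 0.77 + 0.74] + 3.06 = 2.44 + 3.06 = 5.5.
Reliability = 5.5 / 6.06 = 0.908.

0.908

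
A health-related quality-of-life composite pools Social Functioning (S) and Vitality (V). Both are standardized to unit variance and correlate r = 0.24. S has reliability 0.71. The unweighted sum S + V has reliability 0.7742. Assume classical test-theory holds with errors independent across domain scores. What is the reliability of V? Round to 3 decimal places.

0.730

Var(S+V) = 2 + 2·0.24 = 2.480.
True-score variance = ρ_S + ρ_V + 2·0.24, so 0.7742 = (0.71 + ρ_V + 0.48) / 2.480.
ρ_V = 0.7742·2.480 − 0.71 − 0.48 = 0.730.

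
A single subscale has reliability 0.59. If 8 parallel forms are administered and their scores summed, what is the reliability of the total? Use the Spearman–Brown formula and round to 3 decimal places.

0.920

ρ_k = kρ / (1 + (k−1)ρ) = 8·0.59 / (1 + 7·0.59) = 4.720 / 5.130 = 0.920.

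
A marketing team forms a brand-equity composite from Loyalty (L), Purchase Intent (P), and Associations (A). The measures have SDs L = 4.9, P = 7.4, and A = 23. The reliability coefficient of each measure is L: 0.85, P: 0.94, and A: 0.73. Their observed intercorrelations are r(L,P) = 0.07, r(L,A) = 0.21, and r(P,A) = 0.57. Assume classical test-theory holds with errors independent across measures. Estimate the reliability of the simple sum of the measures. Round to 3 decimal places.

0.825

Var(L+P+A) = 4.9² + 7.4² + 23² + 2·[4.9·7.4·0.07 + 4.9·23·0.21 + 7.4·23·0.57] = 607.77 + 246.438 = 854.208.
With uncorrelated errors the cross-covariances are all true-score covariance, so they carry over unchanged; only the diagonal terms shrink to ρᵢσᵢ².
True-score variance = [4.9²·0.85 + 7.4²·0.94 + 23²·0.73] + 246.438 = 458.053 + 246.438 = 704.491.
Reliability = 704.491 / 854.208 = 0.825.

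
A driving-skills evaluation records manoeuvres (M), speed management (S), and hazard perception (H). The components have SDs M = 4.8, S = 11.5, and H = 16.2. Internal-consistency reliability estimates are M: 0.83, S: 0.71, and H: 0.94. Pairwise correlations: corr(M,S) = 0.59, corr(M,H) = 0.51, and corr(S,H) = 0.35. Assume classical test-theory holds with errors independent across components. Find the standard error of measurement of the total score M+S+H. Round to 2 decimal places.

Var(total) = 417.73 + 274.861 = 692.591.
True-score variance = 359.714 + 274.861 = 634.575, so reliability = 0.9162.
Error variance = 692.591 − 634.575 = 58.0157; SEM = √58.0157 = 7.62.

7.62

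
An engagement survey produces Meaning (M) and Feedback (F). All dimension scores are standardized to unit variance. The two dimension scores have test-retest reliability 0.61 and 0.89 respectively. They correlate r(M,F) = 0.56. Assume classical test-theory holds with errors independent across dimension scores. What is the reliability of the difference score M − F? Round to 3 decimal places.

Var(M−F) = 1 + 1 − 2·0.56 = 2 − 1.12 = 0.88.
Because errors are independent across components, Cov(Tᵢ,Tⱼ) = Cov(Xᵢ,Xⱼ); the off-diagonal part of the true-score variance is the same as above.
True-score variance = [0.61 + 0.89] − 1.12 = 1.5 − 1.12 = 0.38.
Reliability = 0.38 / 0.88 = 0.432.

0.432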